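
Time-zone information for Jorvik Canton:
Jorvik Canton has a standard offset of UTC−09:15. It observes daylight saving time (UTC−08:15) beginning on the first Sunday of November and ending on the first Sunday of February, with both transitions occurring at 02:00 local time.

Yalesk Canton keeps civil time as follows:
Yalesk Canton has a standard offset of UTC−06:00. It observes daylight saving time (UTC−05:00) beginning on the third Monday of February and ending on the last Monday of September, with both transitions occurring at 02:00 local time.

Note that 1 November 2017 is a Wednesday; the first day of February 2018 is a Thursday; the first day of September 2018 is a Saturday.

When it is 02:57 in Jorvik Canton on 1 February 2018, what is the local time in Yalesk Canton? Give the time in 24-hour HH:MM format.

05:12

1 November 2017 is a Wednesday, so the first Sunday is November 5.
1 February 2018 is a Thursday, so the first Sunday is February 4.
1 February 2018 falls between 5 November 2017 and 4 February 2018, so daylight saving is in effect and Jorvik Canton is at UTC−08:15.
02:57 Jorvik Canton + 8h15m = 11:12 UTC.
1 February 2018 is a Thursday, so the first Monday is February 5 and the third is February 19.
1 September 2018 is a Saturday, so Mondays fall on 3, 10, 17, 24; the last is September 24.
At the standard offset (UTC−06:00), 11:12 UTC − 6h = 05:12 Yalesk Canton standard time.
The standard-time date in Yalesk Canton, 1 February 2018, does not fall between 19 February and 24 September, so daylight saving is not in effect and Yalesk Canton is at UTC−06:00.
11:12 UTC − 6h = 05:12 Yalesk Canton.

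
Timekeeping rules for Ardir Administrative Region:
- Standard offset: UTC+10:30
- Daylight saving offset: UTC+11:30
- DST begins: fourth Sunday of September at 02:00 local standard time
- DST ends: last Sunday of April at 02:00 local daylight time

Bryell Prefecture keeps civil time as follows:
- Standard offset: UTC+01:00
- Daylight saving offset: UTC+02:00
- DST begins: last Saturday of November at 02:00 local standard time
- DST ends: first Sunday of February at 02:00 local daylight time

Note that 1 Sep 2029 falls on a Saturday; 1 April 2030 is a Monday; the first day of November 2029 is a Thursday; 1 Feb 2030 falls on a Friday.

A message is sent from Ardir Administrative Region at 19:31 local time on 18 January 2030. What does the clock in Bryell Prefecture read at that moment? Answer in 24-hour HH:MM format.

1 September 2029 is a Saturday, so the first Sunday is September 2 and the fourth is September 23.
1 April 2030 is a Monday, so Sundays fall on 7, 14, 21, 28; the last is April 28.
18 January 2030 falls between 23 September 2029 and 28 April 2030, so daylight saving is in effect and Ardir Administrative Region is at UTC+11:30.
19:31 Ardir Administrative Region − 11h30m = 08:01 UTC.
1 November 2029 is a Thursday, so Saturdays fall on 3, 10, 17, 24; the last is November 24.
1 February 2030 is a Friday, so the first Sunday is February 3.
At the standard offset (UTC+01:00), 08:01 UTC + 1h = 09:01 Bryell Prefecture standard time.
Daylight saving runs 24 November 2029 – 3 February 2030; the standard-time date in Bryell Prefecture, 18 January 2030, is inside that window, so Bryell Prefecture is at UTC+02:00.
08:01 UTC + 2h = 10:01 Bryell Prefecture.

10:01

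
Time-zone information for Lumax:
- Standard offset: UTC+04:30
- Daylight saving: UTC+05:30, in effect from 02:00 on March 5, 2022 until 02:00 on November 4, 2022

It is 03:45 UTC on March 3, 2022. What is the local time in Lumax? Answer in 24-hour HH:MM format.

08:15

At the standard offset (UTC+04:30), 03:45 UTC + 4h30m = 08:15 Lumax standard time.
The standard-time date in Lumax, March 3, 2022, does not fall between 5 March and 4 November, so daylight saving is not in effect and Lumax is at UTC+04:30.
03:45 UTC + 4h30m = 08:15 local.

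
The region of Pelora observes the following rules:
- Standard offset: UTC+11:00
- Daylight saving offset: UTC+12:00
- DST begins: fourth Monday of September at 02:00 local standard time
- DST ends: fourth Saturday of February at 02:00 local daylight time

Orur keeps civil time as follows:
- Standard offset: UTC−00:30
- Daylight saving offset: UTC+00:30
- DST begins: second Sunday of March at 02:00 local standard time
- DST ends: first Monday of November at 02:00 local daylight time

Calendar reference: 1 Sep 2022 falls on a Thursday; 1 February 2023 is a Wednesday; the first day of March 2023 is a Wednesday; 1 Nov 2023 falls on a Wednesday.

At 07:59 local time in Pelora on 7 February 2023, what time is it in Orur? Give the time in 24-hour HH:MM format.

19:29

1 September 2022 is a Thursday, so the first Monday is September 5 and the fourth is September 26.
1 February 2023 is a Wednesday, so the first Saturday is February 4 and the fourth is February 25.
7 February 2023 lies within the daylight-saving period (26 September 2022 – 25 February 2023), so Pelora is on daylight time, UTC+12:00.
07:59 Pelora − 12h = 19:59 UTC (rolling into the previous day, 6 February 2023).
1 March 2023 is a Wednesday, so the first Sunday is March 5 and the second is March 12.
1 November 2023 is a Wednesday, so the first Monday is November 6.
At the standard offset (UTC−00:30), 19:59 UTC − 0h30m = 19:29 Orur standard time.
The standard-time date in Orur, 6 February 2023, is outside the daylight-saving period (12 March – 6 November), so Orur is on standard time, UTC−00:30.
19:59 UTC − 0h30m = 19:29 Orur.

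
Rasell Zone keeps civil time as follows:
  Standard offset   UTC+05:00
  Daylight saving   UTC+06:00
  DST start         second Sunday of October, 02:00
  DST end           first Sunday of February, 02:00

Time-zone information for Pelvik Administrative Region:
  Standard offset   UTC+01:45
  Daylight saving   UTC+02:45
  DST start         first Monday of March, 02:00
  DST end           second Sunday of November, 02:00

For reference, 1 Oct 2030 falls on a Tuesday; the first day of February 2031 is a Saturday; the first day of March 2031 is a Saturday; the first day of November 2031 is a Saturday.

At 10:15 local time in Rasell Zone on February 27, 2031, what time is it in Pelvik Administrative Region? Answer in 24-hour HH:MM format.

07:00

1 October 2030 is a Tuesday, so the first Sunday is October 6 and the second is October 13.
1 February 2031 is a Saturday, so the first Sunday is February 2.
Daylight saving runs 13 October 2030 – 2 February 2031; February 27, 2031 is outside that window, so Rasell Zone is on standard time at UTC+05:00.
10:15 Rasell Zone − 5h = 05:15 UTC.
1 March 2031 is a Saturday, so the first Monday is March 3.
1 November 2031 is a Saturday, so the first Sunday is November 2 and the second is November 9.
At the standard offset (UTC+01:45), 05:15 UTC + 1h45m = 07:00 Pelvik Administrative Region standard time.
The standard-time date in Pelvik Administrative Region, February 27, 2031, is outside the daylight-saving period (3 March – 9 November), so Pelvik Administrative Region is on standard time, UTC+01:45.
05:15 UTC + 1h45m = 07:00 Pelvik Administrative Region.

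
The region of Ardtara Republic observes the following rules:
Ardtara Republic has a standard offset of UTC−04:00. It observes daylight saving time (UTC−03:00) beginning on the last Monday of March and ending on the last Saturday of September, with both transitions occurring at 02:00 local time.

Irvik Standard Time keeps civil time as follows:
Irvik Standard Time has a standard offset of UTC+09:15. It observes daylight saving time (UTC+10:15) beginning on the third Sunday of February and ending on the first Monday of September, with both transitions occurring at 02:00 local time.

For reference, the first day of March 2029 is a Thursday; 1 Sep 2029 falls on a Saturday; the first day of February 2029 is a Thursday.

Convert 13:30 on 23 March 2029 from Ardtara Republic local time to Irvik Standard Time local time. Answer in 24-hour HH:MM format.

1 March 2029 is a Thursday, so Mondays fall on 5, 12, 19, 26; the last is March 26.
1 September 2029 is a Saturday, so Saturdays fall on 1, 8, 15, 22, 29; the last is September 29.
23 March 2029 does not fall between 26 March and 29 September, so daylight saving is not in effect and Ardtara Republic is at UTC−04:00.
13:30 Ardtara Republic + 4h = 17:30 UTC.
1 February 2029 is a Thursday, so the first Sunday is February 4 and the third is February 18.
1 September 2029 is a Saturday, so the first Monday is September 3.
At the standard offset (UTC+09:15), 17:30 UTC + 9h15m = 02:45 Irvik Standard Time standard time (rolling into the next day, 24 March 2029).
The standard-time date in Irvik Standard Time, 24 March 2029, falls between 18 February and 3 September, so daylight saving is in effect and Irvik Standard Time is at UTC+10:15.
17:30 UTC + 10h15m = 03:45 Irvik Standard Time (rolling into the next day, 24 March 2029).

03:45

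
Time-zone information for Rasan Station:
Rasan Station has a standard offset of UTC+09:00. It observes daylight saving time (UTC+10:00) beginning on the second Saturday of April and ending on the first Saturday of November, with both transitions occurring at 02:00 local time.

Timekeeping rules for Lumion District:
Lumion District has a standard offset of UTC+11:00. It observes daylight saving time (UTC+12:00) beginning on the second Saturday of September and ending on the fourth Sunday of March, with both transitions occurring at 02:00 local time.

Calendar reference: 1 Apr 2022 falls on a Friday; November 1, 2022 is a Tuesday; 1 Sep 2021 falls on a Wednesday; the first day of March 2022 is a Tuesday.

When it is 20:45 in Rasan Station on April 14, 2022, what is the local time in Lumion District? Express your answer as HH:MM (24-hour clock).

1 April 2022 is a Friday, so the first Saturday is April 2 and the second is April 9.
1 November 2022 is a Tuesday, so the first Saturday is November 5.
Daylight saving runs 9 April – 5 November; April 14, 2022 is inside that window, so Rasan Station is at UTC+10:00.
20:45 Rasan Station − 10h = 10:45 UTC.
1 September 2021 is a Wednesday, so the first Saturday is September 4 and the second is September 11.
1 March 2022 is a Tuesday, so the first Sunday is March 6 and the fourth is March 27.
At the standard offset (UTC+11:00), 10:45 UTC + 11h = 21:45 Lumion District standard time.
The standard-time date in Lumion District, April 14, 2022, is outside the daylight-saving period (11 September 2021 – 27 March 2022), so Lumion District is on standard time, UTC+11:00.
10:45 UTC + 11h = 21:45 Lumion District.

21:45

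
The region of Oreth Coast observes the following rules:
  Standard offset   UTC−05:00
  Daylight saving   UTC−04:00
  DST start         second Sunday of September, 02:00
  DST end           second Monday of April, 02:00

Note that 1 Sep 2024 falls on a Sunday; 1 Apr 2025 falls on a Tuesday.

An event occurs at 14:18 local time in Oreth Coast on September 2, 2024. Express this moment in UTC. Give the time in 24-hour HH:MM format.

19:18

1 September 2024 is a Sunday, so the first Sunday is September 1 and the second is September 8.
1 April 2025 is a Tuesday, so the first Monday is April 7 and the second is April 14.
September 2, 2024 is outside the daylight-saving period (8 September 2024 – 14 April 2025), so Oreth Coast is on standard time, UTC−05:00.
14:18 local + 5h = 19:18 UTC.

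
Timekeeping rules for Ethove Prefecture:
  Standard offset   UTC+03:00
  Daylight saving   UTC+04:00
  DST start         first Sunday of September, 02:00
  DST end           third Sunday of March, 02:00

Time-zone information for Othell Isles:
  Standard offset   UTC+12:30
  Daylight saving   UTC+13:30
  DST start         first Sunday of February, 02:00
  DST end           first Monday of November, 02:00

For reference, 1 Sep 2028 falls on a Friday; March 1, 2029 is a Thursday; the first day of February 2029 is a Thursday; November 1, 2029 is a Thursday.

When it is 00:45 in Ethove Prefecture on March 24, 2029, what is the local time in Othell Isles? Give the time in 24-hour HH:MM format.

1 September 2028 is a Friday, so the first Sunday is September 3.
1 March 2029 is a Thursday, so the first Sunday is March 4 and the third is March 18.
March 24, 2029 is outside the daylight-saving period (3 September 2028 – 18 March 2029), so Ethove Prefecture is on standard time, UTC+03:00.
00:45 Ethove Prefecture − 3h = 21:45 UTC (rolling into the previous day, 23 March 2029).
1 February 2029 is a Thursday, so the first Sunday is February 4.
1 November 2029 is a Thursday, so the first Monday is November 5.
At the standard offset (UTC+12:30), 21:45 UTC + 12h30m = 10:15 Othell Isles standard time (rolling into the next day, 24 March 2029).
Daylight saving runs 4 February – 5 November; the standard-time date in Othell Isles, March 24, 2029, is inside that window, so Othell Isles is at UTC+13:30.
21:45 UTC + 13h30m = 11:15 Othell Isles (rolling into the next day, 24 March 2029).

11:15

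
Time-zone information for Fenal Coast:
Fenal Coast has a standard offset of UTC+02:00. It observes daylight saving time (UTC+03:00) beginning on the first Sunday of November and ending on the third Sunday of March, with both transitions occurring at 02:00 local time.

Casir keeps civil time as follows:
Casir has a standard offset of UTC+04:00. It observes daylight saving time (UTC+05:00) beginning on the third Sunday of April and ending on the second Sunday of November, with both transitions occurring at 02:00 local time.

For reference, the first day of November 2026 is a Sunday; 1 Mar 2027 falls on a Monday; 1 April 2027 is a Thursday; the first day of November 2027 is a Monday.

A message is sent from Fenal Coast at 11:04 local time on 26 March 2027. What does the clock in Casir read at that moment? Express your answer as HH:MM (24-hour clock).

13:04

1 November 2026 is a Sunday, so the first Sunday is November 1.
1 March 2027 is a Monday, so the first Sunday is March 7 and the third is March 21.
26 March 2027 does not fall between 1 November 2026 and 21 March 2027, so daylight saving is not in effect and Fenal Coast is at UTC+02:00.
11:04 Fenal Coast − 2h = 09:04 UTC.
1 April 2027 is a Thursday, so the first Sunday is April 4 and the third is April 18.
1 November 2027 is a Monday, so the first Sunday is November 7 and the second is November 14.
At the standard offset (UTC+04:00), 09:04 UTC + 4h = 13:04 Casir standard time.
The standard-time date in Casir, 26 March 2027, does not fall between 18 April and 14 November, so daylight saving is not in effect and Casir is at UTC+04:00.
09:04 UTC + 4h = 13:04 Casir.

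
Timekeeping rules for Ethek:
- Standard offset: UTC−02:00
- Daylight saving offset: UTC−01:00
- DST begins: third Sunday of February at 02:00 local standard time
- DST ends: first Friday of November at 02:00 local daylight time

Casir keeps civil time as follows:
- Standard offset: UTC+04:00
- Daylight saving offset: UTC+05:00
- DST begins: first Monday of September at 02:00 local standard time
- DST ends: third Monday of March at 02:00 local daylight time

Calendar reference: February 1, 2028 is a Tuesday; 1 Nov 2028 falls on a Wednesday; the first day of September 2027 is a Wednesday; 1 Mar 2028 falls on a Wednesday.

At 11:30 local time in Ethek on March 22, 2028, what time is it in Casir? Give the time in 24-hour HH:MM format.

1 February 2028 is a Tuesday, so the first Sunday is February 6 and the third is February 20.
1 November 2028 is a Wednesday, so the first Friday is November 3.
Daylight saving runs 20 February – 3 November; March 22, 2028 is inside that window, so Ethek is at UTC−01:00.
11:30 Ethek + 1h = 12:30 UTC.
1 September 2027 is a Wednesday, so the first Monday is September 6.
1 March 2028 is a Wednesday, so the first Monday is March 6 and the third is March 20.
At the standard offset (UTC+04:00), 12:30 UTC + 4h = 16:30 Casir standard time.
The standard-time date in Casir, March 22, 2028, does not fall between 6 September 2027 and 20 March 2028, so daylight saving is not in effect and Casir is at UTC+04:00.
12:30 UTC + 4h = 16:30 Casir.

16:30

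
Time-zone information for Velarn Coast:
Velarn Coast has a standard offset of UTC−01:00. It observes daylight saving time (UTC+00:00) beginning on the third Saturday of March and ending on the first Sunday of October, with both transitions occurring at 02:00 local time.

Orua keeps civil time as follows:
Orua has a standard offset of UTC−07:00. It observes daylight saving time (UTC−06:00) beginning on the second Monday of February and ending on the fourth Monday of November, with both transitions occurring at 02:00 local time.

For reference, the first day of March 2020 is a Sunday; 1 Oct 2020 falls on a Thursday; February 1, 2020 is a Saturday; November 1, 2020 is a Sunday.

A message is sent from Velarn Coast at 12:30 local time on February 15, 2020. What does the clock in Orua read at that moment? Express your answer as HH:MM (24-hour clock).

07:30

1 March 2020 is a Sunday, so the first Saturday is March 7 and the third is March 21.
1 October 2020 is a Thursday, so the first Sunday is October 4.
February 15, 2020 is outside the daylight-saving period (21 March – 4 October), so Velarn Coast is on standard time, UTC−01:00.
12:30 Velarn Coast + 1h = 13:30 UTC.
1 February 2020 is a Saturday, so the first Monday is February 3 and the second is February 10.
1 November 2020 is a Sunday, so the first Monday is November 2 and the fourth is November 23.
At the standard offset (UTC−07:00), 13:30 UTC − 7h = 06:30 Orua standard time.
The standard-time date in Orua, February 15, 2020, lies within the daylight-saving period (10 February – 23 November), so Orua is on daylight time, UTC−06:00.
13:30 UTC − 6h = 07:30 Orua.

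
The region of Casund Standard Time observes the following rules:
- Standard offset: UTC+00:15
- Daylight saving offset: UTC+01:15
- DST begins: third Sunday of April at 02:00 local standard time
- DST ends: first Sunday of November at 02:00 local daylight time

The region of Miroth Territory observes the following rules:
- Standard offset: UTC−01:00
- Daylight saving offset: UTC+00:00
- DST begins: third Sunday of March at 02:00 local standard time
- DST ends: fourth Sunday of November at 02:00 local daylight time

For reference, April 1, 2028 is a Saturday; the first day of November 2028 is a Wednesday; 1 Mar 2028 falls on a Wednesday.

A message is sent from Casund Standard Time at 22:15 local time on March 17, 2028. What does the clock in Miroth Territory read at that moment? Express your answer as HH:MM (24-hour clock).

1 April 2028 is a Saturday, so the first Sunday is April 2 and the third is April 16.
1 November 2028 is a Wednesday, so the first Sunday is November 5.
March 17, 2028 does not fall between 16 April and 5 November, so daylight saving is not in effect and Casund Standard Time is at UTC+00:15.
22:15 Casund Standard Time − 0h15m = 22:00 UTC.
1 March 2028 is a Wednesday, so the first Sunday is March 5 and the third is March 19.
1 November 2028 is a Wednesday, so the first Sunday is November 5 and the fourth is November 26.
At the standard offset (UTC−01:00), 22:00 UTC − 1h = 21:00 Miroth Territory standard time.
The standard-time date in Miroth Territory, March 17, 2028, is outside the daylight-saving period (19 March – 26 November), so Miroth Territory is on standard time, UTC−01:00.
22:00 UTC − 1h = 21:00 Miroth Territory.

21:00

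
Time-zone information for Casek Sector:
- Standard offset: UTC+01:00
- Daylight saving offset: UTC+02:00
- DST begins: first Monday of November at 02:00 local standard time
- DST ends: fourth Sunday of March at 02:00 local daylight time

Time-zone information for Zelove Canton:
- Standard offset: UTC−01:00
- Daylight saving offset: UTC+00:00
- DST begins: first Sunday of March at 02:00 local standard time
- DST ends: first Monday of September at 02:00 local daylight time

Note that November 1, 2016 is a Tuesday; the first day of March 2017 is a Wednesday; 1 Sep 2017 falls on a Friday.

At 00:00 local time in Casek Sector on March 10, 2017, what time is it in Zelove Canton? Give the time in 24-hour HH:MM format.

1 November 2016 is a Tuesday, so the first Monday is November 7.
1 March 2017 is a Wednesday, so the first Sunday is March 5 and the fourth is March 26.
Daylight saving runs 7 November 2016 – 26 March 2017; March 10, 2017 is inside that window, so Casek Sector is at UTC+02:00.
00:00 Casek Sector − 2h = 22:00 UTC (rolling into the previous day, 9 March 2017).
1 March 2017 is a Wednesday, so the first Sunday is March 5.
1 September 2017 is a Friday, so the first Monday is September 4.
At the standard offset (UTC−01:00), 22:00 UTC − 1h = 21:00 Zelove Canton standard time.
Daylight saving runs 5 March – 4 September; the standard-time date in Zelove Canton, March 9, 2017, is inside that window, so Zelove Canton is at UTC+00:00.
22:00 UTC + 0h = 22:00 Zelove Canton.

22:00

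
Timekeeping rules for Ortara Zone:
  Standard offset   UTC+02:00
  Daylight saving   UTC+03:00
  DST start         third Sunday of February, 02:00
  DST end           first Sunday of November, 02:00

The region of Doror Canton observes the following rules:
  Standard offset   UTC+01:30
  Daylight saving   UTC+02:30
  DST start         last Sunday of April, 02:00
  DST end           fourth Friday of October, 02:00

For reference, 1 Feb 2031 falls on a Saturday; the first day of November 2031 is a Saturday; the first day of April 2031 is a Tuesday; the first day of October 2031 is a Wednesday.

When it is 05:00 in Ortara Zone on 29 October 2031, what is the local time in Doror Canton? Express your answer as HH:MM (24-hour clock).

03:30

1 February 2031 is a Saturday, so the first Sunday is February 2 and the third is February 16.
1 November 2031 is a Saturday, so the first Sunday is November 2.
29 October 2031 falls between 16 February and 2 November, so daylight saving is in effect and Ortara Zone is at UTC+03:00.
05:00 Ortara Zone − 3h = 02:00 UTC.
1 April 2031 is a Tuesday, so Sundays fall on 6, 13, 20, 27; the last is April 27.
1 October 2031 is a Wednesday, so the first Friday is October 3 and the fourth is October 24.
At the standard offset (UTC+01:30), 02:00 UTC + 1h30m = 03:30 Doror Canton standard time.
The standard-time date in Doror Canton, 29 October 2031, is outside the daylight-saving period (27 April – 24 October), so Doror Canton is on standard time, UTC+01:30.
02:00 UTC + 1h30m = 03:30 Doror Canton.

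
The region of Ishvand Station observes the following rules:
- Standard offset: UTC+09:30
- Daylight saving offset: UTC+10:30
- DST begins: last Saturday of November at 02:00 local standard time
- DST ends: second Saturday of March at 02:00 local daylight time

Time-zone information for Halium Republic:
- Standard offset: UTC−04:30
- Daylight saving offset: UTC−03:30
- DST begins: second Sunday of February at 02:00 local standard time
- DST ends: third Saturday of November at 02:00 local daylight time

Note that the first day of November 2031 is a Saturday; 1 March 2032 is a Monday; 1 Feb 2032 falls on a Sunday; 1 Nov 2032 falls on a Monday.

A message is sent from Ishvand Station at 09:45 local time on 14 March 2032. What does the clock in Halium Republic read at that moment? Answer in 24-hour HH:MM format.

1 November 2031 is a Saturday, so Saturdays fall on 1, 8, 15, 22, 29; the last is November 29.
1 March 2032 is a Monday, so the first Saturday is March 6 and the second is March 13.
14 March 2032 does not fall between 29 November 2031 and 13 March 2032, so daylight saving is not in effect and Ishvand Station is at UTC+09:30.
09:45 Ishvand Station − 9h30m = 00:15 UTC.
1 February 2032 is a Sunday, so the first Sunday is February 1 and the second is February 8.
1 November 2032 is a Monday, so the first Saturday is November 6 and the third is November 20.
At the standard offset (UTC−04:30), 00:15 UTC − 4h30m = 19:45 Halium Republic standard time (rolling into the previous day, 13 March 2032).
Daylight saving runs 8 February – 20 November; the standard-time date in Halium Republic, 13 March 2032, is inside that window, so Halium Republic is at UTC−03:30.
00:15 UTC − 3h30m = 20:45 Halium Republic (rolling into the previous day, 13 March 2032).

20:45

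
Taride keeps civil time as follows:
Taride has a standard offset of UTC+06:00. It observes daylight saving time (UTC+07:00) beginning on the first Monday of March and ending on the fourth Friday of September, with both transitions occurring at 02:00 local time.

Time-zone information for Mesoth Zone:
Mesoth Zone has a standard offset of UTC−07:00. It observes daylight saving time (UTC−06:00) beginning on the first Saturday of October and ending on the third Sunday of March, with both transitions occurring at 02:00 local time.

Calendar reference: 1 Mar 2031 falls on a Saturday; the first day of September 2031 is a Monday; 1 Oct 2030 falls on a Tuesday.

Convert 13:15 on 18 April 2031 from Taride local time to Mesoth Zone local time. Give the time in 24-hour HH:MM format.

1 March 2031 is a Saturday, so the first Monday is March 3.
1 September 2031 is a Monday, so the first Friday is September 5 and the fourth is September 26.
Daylight saving runs 3 March – 26 September; 18 April 2031 is inside that window, so Taride is at UTC+07:00.
13:15 Taride − 7h = 06:15 UTC.
1 October 2030 is a Tuesday, so the first Saturday is October 5.
1 March 2031 is a Saturday, so the first Sunday is March 2 and the third is March 16.
At the standard offset (UTC−07:00), 06:15 UTC − 7h = 23:15 Mesoth Zone standard time (rolling into the previous day, 17 April 2031).
The standard-time date in Mesoth Zone, 17 April 2031, is outside the daylight-saving period (5 October 2030 – 16 March 2031), so Mesoth Zone is on standard time, UTC−07:00.
06:15 UTC − 7h = 23:15 Mesoth Zone (rolling into the previous day, 17 April 2031).

23:15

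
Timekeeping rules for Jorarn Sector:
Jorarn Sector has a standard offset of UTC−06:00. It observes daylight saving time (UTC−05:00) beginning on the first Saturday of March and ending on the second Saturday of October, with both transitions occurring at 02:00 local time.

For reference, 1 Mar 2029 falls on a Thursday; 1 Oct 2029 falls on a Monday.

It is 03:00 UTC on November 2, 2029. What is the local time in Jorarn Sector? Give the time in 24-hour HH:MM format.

1 March 2029 is a Thursday, so the first Saturday is March 3.
1 October 2029 is a Monday, so the first Saturday is October 6 and the second is October 13.
At the standard offset (UTC−06:00), 03:00 UTC − 6h = 21:00 Jorarn Sector standard time (rolling into the previous day, 1 November 2029).
The standard-time date in Jorarn Sector, November 1, 2029, does not fall between 3 March and 13 October, so daylight saving is not in effect and Jorarn Sector is at UTC−06:00.
03:00 UTC − 6h = 21:00 local (rolling into the previous day, 1 November 2029).

21:00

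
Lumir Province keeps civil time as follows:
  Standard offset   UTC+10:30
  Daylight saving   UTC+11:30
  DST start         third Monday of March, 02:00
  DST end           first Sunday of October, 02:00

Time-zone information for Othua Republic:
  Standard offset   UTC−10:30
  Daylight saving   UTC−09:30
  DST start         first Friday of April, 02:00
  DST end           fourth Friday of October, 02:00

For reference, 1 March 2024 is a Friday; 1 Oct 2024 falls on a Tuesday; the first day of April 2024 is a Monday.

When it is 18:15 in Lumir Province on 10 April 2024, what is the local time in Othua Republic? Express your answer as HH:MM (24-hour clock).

21:15

1 March 2024 is a Friday, so the first Monday is March 4 and the third is March 18.
1 October 2024 is a Tuesday, so the first Sunday is October 6.
10 April 2024 lies within the daylight-saving period (18 March – 6 October), so Lumir Province is on daylight time, UTC+11:30.
18:15 Lumir Province − 11h30m = 06:45 UTC.
1 April 2024 is a Monday, so the first Friday is April 5.
1 October 2024 is a Tuesday, so the first Friday is October 4 and the fourth is October 25.
At the standard offset (UTC−10:30), 06:45 UTC − 10h30m = 20:15 Othua Republic standard time (rolling into the previous day, 9 April 2024).
The standard-time date in Othua Republic, 9 April 2024, lies within the daylight-saving period (5 April – 25 October), so Othua Republic is on daylight time, UTC−09:30.
06:45 UTC − 9h30m = 21:15 Othua Republic (rolling into the previous day, 9 April 2024).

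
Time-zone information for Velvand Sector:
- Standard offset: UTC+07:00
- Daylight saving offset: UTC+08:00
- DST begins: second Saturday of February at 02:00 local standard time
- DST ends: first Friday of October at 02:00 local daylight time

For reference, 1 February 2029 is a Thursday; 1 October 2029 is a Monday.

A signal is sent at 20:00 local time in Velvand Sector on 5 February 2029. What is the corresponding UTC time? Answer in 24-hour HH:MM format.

13:00

1 February 2029 is a Thursday, so the first Saturday is February 3 and the second is February 10.
1 October 2029 is a Monday, so the first Friday is October 5.
5 February 2029 is outside the daylight-saving period (10 February – 5 October), so Velvand Sector is on standard time, UTC+07:00.
20:00 local − 7h = 13:00 UTC.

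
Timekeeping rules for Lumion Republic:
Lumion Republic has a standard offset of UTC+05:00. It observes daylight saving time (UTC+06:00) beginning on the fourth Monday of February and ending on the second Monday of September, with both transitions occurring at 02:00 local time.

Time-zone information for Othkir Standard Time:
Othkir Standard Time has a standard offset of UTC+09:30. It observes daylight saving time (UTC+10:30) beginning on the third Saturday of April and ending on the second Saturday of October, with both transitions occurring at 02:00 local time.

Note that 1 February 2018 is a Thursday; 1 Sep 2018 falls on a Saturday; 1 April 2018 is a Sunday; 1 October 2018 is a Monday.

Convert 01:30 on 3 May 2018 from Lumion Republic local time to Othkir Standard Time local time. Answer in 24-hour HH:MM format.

1 February 2018 is a Thursday, so the first Monday is February 5 and the fourth is February 26.
1 September 2018 is a Saturday, so the first Monday is September 3 and the second is September 10.
3 May 2018 falls between 26 February and 10 September, so daylight saving is in effect and Lumion Republic is at UTC+06:00.
01:30 Lumion Republic − 6h = 19:30 UTC (rolling into the previous day, 2 May 2018).
1 April 2018 is a Sunday, so the first Saturday is April 7 and the third is April 21.
1 October 2018 is a Monday, so the first Saturday is October 6 and the second is October 13.
At the standard offset (UTC+09:30), 19:30 UTC + 9h30m = 05:00 Othkir Standard Time standard time (rolling into the next day, 3 May 2018).
The standard-time date in Othkir Standard Time, 3 May 2018, lies within the daylight-saving period (21 April – 13 October), so Othkir Standard Time is on daylight time, UTC+10:30.
19:30 UTC + 10h30m = 06:00 Othkir Standard Time (rolling into the next day, 3 May 2018).

06:00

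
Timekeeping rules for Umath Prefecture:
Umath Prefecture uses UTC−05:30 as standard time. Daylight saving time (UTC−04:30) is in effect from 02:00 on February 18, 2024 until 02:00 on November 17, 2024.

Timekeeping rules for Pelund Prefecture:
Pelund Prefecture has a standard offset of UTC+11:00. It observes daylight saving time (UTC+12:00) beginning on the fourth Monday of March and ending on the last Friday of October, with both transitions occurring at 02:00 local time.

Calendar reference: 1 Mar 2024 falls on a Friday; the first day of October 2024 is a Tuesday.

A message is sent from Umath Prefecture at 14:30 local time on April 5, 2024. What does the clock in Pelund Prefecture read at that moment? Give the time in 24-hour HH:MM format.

07:00

Daylight saving runs 18 February – 17 November; April 5, 2024 is inside that window, so Umath Prefecture is at UTC−04:30.
14:30 Umath Prefecture + 4h30m = 19:00 UTC.
1 March 2024 is a Friday, so the first Monday is March 4 and the fourth is March 25.
1 October 2024 is a Tuesday, so Fridays fall on 4, 11, 18, 25; the last is October 25.
At the standard offset (UTC+11:00), 19:00 UTC + 11h = 06:00 Pelund Prefecture standard time (rolling into the next day, 6 April 2024).
Daylight saving runs 25 March – 25 October; the standard-time date in Pelund Prefecture, April 6, 2024, is inside that window, so Pelund Prefecture is at UTC+12:00.
19:00 UTC + 12h = 07:00 Pelund Prefecture (rolling into the next day, 6 April 2024).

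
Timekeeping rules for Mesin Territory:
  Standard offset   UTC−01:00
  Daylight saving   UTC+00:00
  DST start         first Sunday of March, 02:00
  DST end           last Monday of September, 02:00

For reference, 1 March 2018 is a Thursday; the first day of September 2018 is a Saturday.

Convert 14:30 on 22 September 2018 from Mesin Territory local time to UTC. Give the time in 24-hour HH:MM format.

1 March 2018 is a Thursday, so the first Sunday is March 4.
1 September 2018 is a Saturday, so Mondays fall on 3, 10, 17, 24; the last is September 24.
22 September 2018 lies within the daylight-saving period (4 March – 24 September), so Mesin Territory is on daylight time, UTC+00:00.
14:30 local − 0h = 14:30 UTC.

14:30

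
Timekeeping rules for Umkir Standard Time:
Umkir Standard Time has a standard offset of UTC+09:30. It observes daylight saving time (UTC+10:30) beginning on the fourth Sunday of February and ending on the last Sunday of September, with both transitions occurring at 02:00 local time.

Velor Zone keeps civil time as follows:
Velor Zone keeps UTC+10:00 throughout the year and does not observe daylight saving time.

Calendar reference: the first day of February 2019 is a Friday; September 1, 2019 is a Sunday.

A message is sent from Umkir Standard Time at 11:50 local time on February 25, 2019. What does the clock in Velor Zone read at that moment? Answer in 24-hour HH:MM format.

1 February 2019 is a Friday, so the first Sunday is February 3 and the fourth is February 24.
1 September 2019 is a Sunday, so Sundays fall on 1, 8, 15, 22, 29; the last is September 29.
February 25, 2019 falls between 24 February and 29 September, so daylight saving is in effect and Umkir Standard Time is at UTC+10:30.
11:50 Umkir Standard Time − 10h30m = 01:20 UTC.
Velor Zone has no daylight saving, so its offset is UTC+10:00 year-round.
01:20 UTC + 10h = 11:20 Velor Zone.

11:20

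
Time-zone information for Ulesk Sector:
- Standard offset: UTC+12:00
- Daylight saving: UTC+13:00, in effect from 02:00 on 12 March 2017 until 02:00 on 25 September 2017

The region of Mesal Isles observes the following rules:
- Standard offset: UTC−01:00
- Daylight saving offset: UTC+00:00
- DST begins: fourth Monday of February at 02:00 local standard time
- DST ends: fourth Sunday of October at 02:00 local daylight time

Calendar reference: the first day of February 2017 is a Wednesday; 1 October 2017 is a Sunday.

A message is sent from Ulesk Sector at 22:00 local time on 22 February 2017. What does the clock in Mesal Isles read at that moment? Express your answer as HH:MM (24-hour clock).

09:00

22 February 2017 is outside the daylight-saving period (12 March – 25 September), so Ulesk Sector is on standard time, UTC+12:00.
22:00 Ulesk Sector − 12h = 10:00 UTC.
1 February 2017 is a Wednesday, so the first Monday is February 6 and the fourth is February 27.
1 October 2017 is a Sunday, so the first Sunday is October 1 and the fourth is October 22.
At the standard offset (UTC−01:00), 10:00 UTC − 1h = 09:00 Mesal Isles standard time.
The standard-time date in Mesal Isles, 22 February 2017, is outside the daylight-saving period (27 February – 22 October), so Mesal Isles is on standard time, UTC−01:00.
10:00 UTC − 1h = 09:00 Mesal Isles.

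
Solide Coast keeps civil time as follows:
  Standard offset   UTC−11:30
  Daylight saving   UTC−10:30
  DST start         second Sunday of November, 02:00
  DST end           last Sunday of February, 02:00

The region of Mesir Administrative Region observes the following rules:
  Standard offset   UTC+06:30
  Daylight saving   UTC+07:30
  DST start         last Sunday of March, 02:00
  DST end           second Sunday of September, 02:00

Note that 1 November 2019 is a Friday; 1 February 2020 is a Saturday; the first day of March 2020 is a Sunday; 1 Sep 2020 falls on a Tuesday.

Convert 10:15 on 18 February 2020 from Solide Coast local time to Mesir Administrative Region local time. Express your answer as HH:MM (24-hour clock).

03:15

1 November 2019 is a Friday, so the first Sunday is November 3 and the second is November 10.
1 February 2020 is a Saturday, so Sundays fall on 2, 9, 16, 23; the last is February 23.
Daylight saving runs 10 November 2019 – 23 February 2020; 18 February 2020 is inside that window, so Solide Coast is at UTC−10:30.
10:15 Solide Coast + 10h30m = 20:45 UTC.
1 March 2020 is a Sunday, so Sundays fall on 1, 8, 15, 22, 29; the last is March 29.
1 September 2020 is a Tuesday, so the first Sunday is September 6 and the second is September 13.
At the standard offset (UTC+06:30), 20:45 UTC + 6h30m = 03:15 Mesir Administrative Region standard time (rolling into the next day, 19 February 2020).
Daylight saving runs 29 March – 13 September; the standard-time date in Mesir Administrative Region, 19 February 2020, is outside that window, so Mesir Administrative Region is on standard time at UTC+06:30.
20:45 UTC + 6h30m = 03:15 Mesir Administrative Region (rolling into the next day, 19 February 2020).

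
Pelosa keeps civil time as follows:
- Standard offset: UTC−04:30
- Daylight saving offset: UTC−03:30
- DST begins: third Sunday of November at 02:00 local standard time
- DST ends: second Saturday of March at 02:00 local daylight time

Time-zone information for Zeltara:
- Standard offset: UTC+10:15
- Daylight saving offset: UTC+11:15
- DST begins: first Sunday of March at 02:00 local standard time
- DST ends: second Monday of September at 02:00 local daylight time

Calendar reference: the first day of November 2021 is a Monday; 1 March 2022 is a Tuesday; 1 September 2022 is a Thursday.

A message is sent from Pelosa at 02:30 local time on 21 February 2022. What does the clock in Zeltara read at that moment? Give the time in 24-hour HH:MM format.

1 November 2021 is a Monday, so the first Sunday is November 7 and the third is November 21.
1 March 2022 is a Tuesday, so the first Saturday is March 5 and the second is March 12.
Daylight saving runs 21 November 2021 – 12 March 2022; 21 February 2022 is inside that window, so Pelosa is at UTC−03:30.
02:30 Pelosa + 3h30m = 06:00 UTC.
1 March 2022 is a Tuesday, so the first Sunday is March 6.
1 September 2022 is a Thursday, so the first Monday is September 5 and the second is September 12.
At the standard offset (UTC+10:15), 06:00 UTC + 10h15m = 16:15 Zeltara standard time.
The standard-time date in Zeltara, 21 February 2022, is outside the daylight-saving period (6 March – 12 September), so Zeltara is on standard time, UTC+10:15.
06:00 UTC + 10h15m = 16:15 Zeltara.

16:15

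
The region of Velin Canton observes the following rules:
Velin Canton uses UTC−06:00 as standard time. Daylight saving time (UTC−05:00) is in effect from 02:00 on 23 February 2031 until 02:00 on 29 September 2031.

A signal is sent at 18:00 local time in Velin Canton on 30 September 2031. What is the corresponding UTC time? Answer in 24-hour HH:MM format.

30 September 2031 is outside the daylight-saving period (23 February – 29 September), so Velin Canton is on standard time, UTC−06:00.
18:00 local + 6h = 00:00 UTC (rolling into the next day, 1 October 2031).

00:00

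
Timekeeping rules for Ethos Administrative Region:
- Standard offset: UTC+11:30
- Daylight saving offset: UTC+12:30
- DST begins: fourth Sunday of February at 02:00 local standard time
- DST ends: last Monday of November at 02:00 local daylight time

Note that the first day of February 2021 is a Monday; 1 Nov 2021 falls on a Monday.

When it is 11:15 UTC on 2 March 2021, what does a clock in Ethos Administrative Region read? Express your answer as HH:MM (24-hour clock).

23:45

1 February 2021 is a Monday, so the first Sunday is February 7 and the fourth is February 28.
1 November 2021 is a Monday, so Mondays fall on 1, 8, 15, 22, 29; the last is November 29.
At the standard offset (UTC+11:30), 11:15 UTC + 11h30m = 22:45 Ethos Administrative Region standard time.
The standard-time date in Ethos Administrative Region, 2 March 2021, lies within the daylight-saving period (28 February – 29 November), so Ethos Administrative Region is on daylight time, UTC+12:30.
11:15 UTC + 12h30m = 23:45 local.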